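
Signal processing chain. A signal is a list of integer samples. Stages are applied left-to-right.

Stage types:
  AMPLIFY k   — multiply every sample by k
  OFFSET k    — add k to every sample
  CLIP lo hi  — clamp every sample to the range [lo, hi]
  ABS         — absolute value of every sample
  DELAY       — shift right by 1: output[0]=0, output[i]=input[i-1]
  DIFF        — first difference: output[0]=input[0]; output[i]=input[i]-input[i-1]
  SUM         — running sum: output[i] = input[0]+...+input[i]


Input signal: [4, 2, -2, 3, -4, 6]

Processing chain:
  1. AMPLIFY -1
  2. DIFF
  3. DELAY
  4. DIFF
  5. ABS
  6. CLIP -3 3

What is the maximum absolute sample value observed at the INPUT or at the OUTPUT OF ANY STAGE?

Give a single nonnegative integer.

Answer: 12

Derivation:
Input: [4, 2, -2, 3, -4, 6] (max |s|=6)
Stage 1 (AMPLIFY -1): 4*-1=-4, 2*-1=-2, -2*-1=2, 3*-1=-3, -4*-1=4, 6*-1=-6 -> [-4, -2, 2, -3, 4, -6] (max |s|=6)
Stage 2 (DIFF): s[0]=-4, -2--4=2, 2--2=4, -3-2=-5, 4--3=7, -6-4=-10 -> [-4, 2, 4, -5, 7, -10] (max |s|=10)
Stage 3 (DELAY): [0, -4, 2, 4, -5, 7] = [0, -4, 2, 4, -5, 7] -> [0, -4, 2, 4, -5, 7] (max |s|=7)
Stage 4 (DIFF): s[0]=0, -4-0=-4, 2--4=6, 4-2=2, -5-4=-9, 7--5=12 -> [0, -4, 6, 2, -9, 12] (max |s|=12)
Stage 5 (ABS): |0|=0, |-4|=4, |6|=6, |2|=2, |-9|=9, |12|=12 -> [0, 4, 6, 2, 9, 12] (max |s|=12)
Stage 6 (CLIP -3 3): clip(0,-3,3)=0, clip(4,-3,3)=3, clip(6,-3,3)=3, clip(2,-3,3)=2, clip(9,-3,3)=3, clip(12,-3,3)=3 -> [0, 3, 3, 2, 3, 3] (max |s|=3)
Overall max amplitude: 12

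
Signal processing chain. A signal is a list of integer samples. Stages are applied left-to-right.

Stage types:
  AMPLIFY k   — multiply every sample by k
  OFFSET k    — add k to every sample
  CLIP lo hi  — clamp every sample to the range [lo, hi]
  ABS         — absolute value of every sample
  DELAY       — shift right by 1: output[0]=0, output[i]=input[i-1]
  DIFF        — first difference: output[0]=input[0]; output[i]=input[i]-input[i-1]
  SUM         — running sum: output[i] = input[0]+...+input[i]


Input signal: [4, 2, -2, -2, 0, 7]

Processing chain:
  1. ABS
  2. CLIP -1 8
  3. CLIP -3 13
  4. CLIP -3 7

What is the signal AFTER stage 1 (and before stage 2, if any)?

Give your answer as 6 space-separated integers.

Answer: 4 2 2 2 0 7

Derivation:
Input: [4, 2, -2, -2, 0, 7]
Stage 1 (ABS): |4|=4, |2|=2, |-2|=2, |-2|=2, |0|=0, |7|=7 -> [4, 2, 2, 2, 0, 7]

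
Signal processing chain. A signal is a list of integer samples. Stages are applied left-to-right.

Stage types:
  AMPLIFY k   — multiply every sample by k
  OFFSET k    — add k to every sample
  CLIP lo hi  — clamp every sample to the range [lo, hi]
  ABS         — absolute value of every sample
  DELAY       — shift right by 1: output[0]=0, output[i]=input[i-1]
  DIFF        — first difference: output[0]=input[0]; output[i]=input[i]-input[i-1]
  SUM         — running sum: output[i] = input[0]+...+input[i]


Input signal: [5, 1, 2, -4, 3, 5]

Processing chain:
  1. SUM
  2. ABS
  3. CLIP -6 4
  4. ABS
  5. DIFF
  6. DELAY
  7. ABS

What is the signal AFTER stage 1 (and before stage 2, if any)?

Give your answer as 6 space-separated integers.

Input: [5, 1, 2, -4, 3, 5]
Stage 1 (SUM): sum[0..0]=5, sum[0..1]=6, sum[0..2]=8, sum[0..3]=4, sum[0..4]=7, sum[0..5]=12 -> [5, 6, 8, 4, 7, 12]

Answer: 5 6 8 4 7 12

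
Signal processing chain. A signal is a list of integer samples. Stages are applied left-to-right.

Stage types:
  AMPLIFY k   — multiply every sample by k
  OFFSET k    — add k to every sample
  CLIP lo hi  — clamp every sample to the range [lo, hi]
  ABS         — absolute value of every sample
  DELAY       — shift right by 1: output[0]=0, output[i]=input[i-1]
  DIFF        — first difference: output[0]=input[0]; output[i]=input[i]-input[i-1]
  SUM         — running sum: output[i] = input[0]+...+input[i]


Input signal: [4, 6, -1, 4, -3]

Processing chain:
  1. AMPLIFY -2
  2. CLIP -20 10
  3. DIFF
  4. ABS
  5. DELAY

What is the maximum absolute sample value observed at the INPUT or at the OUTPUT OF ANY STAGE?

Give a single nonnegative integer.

Input: [4, 6, -1, 4, -3] (max |s|=6)
Stage 1 (AMPLIFY -2): 4*-2=-8, 6*-2=-12, -1*-2=2, 4*-2=-8, -3*-2=6 -> [-8, -12, 2, -8, 6] (max |s|=12)
Stage 2 (CLIP -20 10): clip(-8,-20,10)=-8, clip(-12,-20,10)=-12, clip(2,-20,10)=2, clip(-8,-20,10)=-8, clip(6,-20,10)=6 -> [-8, -12, 2, -8, 6] (max |s|=12)
Stage 3 (DIFF): s[0]=-8, -12--8=-4, 2--12=14, -8-2=-10, 6--8=14 -> [-8, -4, 14, -10, 14] (max |s|=14)
Stage 4 (ABS): |-8|=8, |-4|=4, |14|=14, |-10|=10, |14|=14 -> [8, 4, 14, 10, 14] (max |s|=14)
Stage 5 (DELAY): [0, 8, 4, 14, 10] = [0, 8, 4, 14, 10] -> [0, 8, 4, 14, 10] (max |s|=14)
Overall max amplitude: 14

Answer: 14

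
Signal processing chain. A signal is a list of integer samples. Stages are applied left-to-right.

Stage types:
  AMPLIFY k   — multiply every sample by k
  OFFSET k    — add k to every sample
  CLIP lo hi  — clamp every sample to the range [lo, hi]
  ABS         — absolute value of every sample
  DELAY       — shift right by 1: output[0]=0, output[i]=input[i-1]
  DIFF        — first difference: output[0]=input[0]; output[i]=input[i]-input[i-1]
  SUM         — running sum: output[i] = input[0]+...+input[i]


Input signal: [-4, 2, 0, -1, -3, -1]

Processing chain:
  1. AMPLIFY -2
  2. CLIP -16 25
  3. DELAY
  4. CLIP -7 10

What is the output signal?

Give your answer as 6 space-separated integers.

Answer: 0 8 -4 0 2 6

Derivation:
Input: [-4, 2, 0, -1, -3, -1]
Stage 1 (AMPLIFY -2): -4*-2=8, 2*-2=-4, 0*-2=0, -1*-2=2, -3*-2=6, -1*-2=2 -> [8, -4, 0, 2, 6, 2]
Stage 2 (CLIP -16 25): clip(8,-16,25)=8, clip(-4,-16,25)=-4, clip(0,-16,25)=0, clip(2,-16,25)=2, clip(6,-16,25)=6, clip(2,-16,25)=2 -> [8, -4, 0, 2, 6, 2]
Stage 3 (DELAY): [0, 8, -4, 0, 2, 6] = [0, 8, -4, 0, 2, 6] -> [0, 8, -4, 0, 2, 6]
Stage 4 (CLIP -7 10): clip(0,-7,10)=0, clip(8,-7,10)=8, clip(-4,-7,10)=-4, clip(0,-7,10)=0, clip(2,-7,10)=2, clip(6,-7,10)=6 -> [0, 8, -4, 0, 2, 6]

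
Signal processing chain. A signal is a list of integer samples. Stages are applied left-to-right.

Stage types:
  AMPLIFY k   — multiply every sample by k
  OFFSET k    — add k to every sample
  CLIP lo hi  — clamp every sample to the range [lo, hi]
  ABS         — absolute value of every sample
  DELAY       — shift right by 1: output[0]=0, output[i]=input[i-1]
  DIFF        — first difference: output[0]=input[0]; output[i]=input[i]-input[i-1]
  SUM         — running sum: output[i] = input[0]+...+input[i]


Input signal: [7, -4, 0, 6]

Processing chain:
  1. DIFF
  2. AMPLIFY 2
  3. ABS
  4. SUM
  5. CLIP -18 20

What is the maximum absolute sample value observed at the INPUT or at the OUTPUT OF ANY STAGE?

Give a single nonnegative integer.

Answer: 56

Derivation:
Input: [7, -4, 0, 6] (max |s|=7)
Stage 1 (DIFF): s[0]=7, -4-7=-11, 0--4=4, 6-0=6 -> [7, -11, 4, 6] (max |s|=11)
Stage 2 (AMPLIFY 2): 7*2=14, -11*2=-22, 4*2=8, 6*2=12 -> [14, -22, 8, 12] (max |s|=22)
Stage 3 (ABS): |14|=14, |-22|=22, |8|=8, |12|=12 -> [14, 22, 8, 12] (max |s|=22)
Stage 4 (SUM): sum[0..0]=14, sum[0..1]=36, sum[0..2]=44, sum[0..3]=56 -> [14, 36, 44, 56] (max |s|=56)
Stage 5 (CLIP -18 20): clip(14,-18,20)=14, clip(36,-18,20)=20, clip(44,-18,20)=20, clip(56,-18,20)=20 -> [14, 20, 20, 20] (max |s|=20)
Overall max amplitude: 56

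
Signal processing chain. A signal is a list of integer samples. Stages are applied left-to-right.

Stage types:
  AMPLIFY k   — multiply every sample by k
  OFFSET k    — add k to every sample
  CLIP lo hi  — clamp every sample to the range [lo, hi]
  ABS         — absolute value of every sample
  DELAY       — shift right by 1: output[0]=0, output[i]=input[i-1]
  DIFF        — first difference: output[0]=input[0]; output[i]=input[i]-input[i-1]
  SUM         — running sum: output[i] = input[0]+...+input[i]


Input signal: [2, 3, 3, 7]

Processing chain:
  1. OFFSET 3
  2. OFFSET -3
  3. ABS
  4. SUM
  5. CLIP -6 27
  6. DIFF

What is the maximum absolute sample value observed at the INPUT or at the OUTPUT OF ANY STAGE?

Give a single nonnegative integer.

Input: [2, 3, 3, 7] (max |s|=7)
Stage 1 (OFFSET 3): 2+3=5, 3+3=6, 3+3=6, 7+3=10 -> [5, 6, 6, 10] (max |s|=10)
Stage 2 (OFFSET -3): 5+-3=2, 6+-3=3, 6+-3=3, 10+-3=7 -> [2, 3, 3, 7] (max |s|=7)
Stage 3 (ABS): |2|=2, |3|=3, |3|=3, |7|=7 -> [2, 3, 3, 7] (max |s|=7)
Stage 4 (SUM): sum[0..0]=2, sum[0..1]=5, sum[0..2]=8, sum[0..3]=15 -> [2, 5, 8, 15] (max |s|=15)
Stage 5 (CLIP -6 27): clip(2,-6,27)=2, clip(5,-6,27)=5, clip(8,-6,27)=8, clip(15,-6,27)=15 -> [2, 5, 8, 15] (max |s|=15)
Stage 6 (DIFF): s[0]=2, 5-2=3, 8-5=3, 15-8=7 -> [2, 3, 3, 7] (max |s|=7)
Overall max amplitude: 15

Answer: 15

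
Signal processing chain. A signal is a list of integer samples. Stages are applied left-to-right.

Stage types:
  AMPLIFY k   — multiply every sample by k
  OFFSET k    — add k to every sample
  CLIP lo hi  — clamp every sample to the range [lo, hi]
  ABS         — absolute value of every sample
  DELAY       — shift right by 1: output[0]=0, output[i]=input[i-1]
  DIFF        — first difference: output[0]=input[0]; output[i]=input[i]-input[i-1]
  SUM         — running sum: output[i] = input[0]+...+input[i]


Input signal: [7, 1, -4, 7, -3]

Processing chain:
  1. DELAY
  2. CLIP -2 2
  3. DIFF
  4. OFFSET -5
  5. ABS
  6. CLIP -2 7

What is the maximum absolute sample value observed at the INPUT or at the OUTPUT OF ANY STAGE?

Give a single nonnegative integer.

Input: [7, 1, -4, 7, -3] (max |s|=7)
Stage 1 (DELAY): [0, 7, 1, -4, 7] = [0, 7, 1, -4, 7] -> [0, 7, 1, -4, 7] (max |s|=7)
Stage 2 (CLIP -2 2): clip(0,-2,2)=0, clip(7,-2,2)=2, clip(1,-2,2)=1, clip(-4,-2,2)=-2, clip(7,-2,2)=2 -> [0, 2, 1, -2, 2] (max |s|=2)
Stage 3 (DIFF): s[0]=0, 2-0=2, 1-2=-1, -2-1=-3, 2--2=4 -> [0, 2, -1, -3, 4] (max |s|=4)
Stage 4 (OFFSET -5): 0+-5=-5, 2+-5=-3, -1+-5=-6, -3+-5=-8, 4+-5=-1 -> [-5, -3, -6, -8, -1] (max |s|=8)
Stage 5 (ABS): |-5|=5, |-3|=3, |-6|=6, |-8|=8, |-1|=1 -> [5, 3, 6, 8, 1] (max |s|=8)
Stage 6 (CLIP -2 7): clip(5,-2,7)=5, clip(3,-2,7)=3, clip(6,-2,7)=6, clip(8,-2,7)=7, clip(1,-2,7)=1 -> [5, 3, 6, 7, 1] (max |s|=7)
Overall max amplitude: 8

Answer: 8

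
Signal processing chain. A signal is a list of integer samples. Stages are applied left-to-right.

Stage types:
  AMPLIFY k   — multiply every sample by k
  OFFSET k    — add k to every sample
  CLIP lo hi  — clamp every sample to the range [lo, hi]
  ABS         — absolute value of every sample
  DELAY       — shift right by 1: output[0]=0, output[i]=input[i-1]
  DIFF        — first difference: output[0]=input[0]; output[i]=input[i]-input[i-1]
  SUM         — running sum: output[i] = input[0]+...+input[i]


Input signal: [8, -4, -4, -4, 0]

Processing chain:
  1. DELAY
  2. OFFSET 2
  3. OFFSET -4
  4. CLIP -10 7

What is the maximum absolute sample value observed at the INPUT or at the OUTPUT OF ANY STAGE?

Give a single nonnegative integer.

Answer: 10

Derivation:
Input: [8, -4, -4, -4, 0] (max |s|=8)
Stage 1 (DELAY): [0, 8, -4, -4, -4] = [0, 8, -4, -4, -4] -> [0, 8, -4, -4, -4] (max |s|=8)
Stage 2 (OFFSET 2): 0+2=2, 8+2=10, -4+2=-2, -4+2=-2, -4+2=-2 -> [2, 10, -2, -2, -2] (max |s|=10)
Stage 3 (OFFSET -4): 2+-4=-2, 10+-4=6, -2+-4=-6, -2+-4=-6, -2+-4=-6 -> [-2, 6, -6, -6, -6] (max |s|=6)
Stage 4 (CLIP -10 7): clip(-2,-10,7)=-2, clip(6,-10,7)=6, clip(-6,-10,7)=-6, clip(-6,-10,7)=-6, clip(-6,-10,7)=-6 -> [-2, 6, -6, -6, -6] (max |s|=6)
Overall max amplitude: 10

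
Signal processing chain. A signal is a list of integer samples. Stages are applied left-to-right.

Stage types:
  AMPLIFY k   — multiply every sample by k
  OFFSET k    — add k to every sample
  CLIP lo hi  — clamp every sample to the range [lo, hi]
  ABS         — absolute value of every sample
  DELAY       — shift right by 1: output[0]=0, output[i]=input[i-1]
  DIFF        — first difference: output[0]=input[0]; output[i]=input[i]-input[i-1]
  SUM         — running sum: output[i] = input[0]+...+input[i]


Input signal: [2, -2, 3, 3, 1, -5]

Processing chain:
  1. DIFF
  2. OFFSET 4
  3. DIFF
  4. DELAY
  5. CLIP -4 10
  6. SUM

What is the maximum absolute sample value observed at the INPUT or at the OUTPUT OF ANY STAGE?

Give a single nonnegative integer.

Input: [2, -2, 3, 3, 1, -5] (max |s|=5)
Stage 1 (DIFF): s[0]=2, -2-2=-4, 3--2=5, 3-3=0, 1-3=-2, -5-1=-6 -> [2, -4, 5, 0, -2, -6] (max |s|=6)
Stage 2 (OFFSET 4): 2+4=6, -4+4=0, 5+4=9, 0+4=4, -2+4=2, -6+4=-2 -> [6, 0, 9, 4, 2, -2] (max |s|=9)
Stage 3 (DIFF): s[0]=6, 0-6=-6, 9-0=9, 4-9=-5, 2-4=-2, -2-2=-4 -> [6, -6, 9, -5, -2, -4] (max |s|=9)
Stage 4 (DELAY): [0, 6, -6, 9, -5, -2] = [0, 6, -6, 9, -5, -2] -> [0, 6, -6, 9, -5, -2] (max |s|=9)
Stage 5 (CLIP -4 10): clip(0,-4,10)=0, clip(6,-4,10)=6, clip(-6,-4,10)=-4, clip(9,-4,10)=9, clip(-5,-4,10)=-4, clip(-2,-4,10)=-2 -> [0, 6, -4, 9, -4, -2] (max |s|=9)
Stage 6 (SUM): sum[0..0]=0, sum[0..1]=6, sum[0..2]=2, sum[0..3]=11, sum[0..4]=7, sum[0..5]=5 -> [0, 6, 2, 11, 7, 5] (max |s|=11)
Overall max amplitude: 11

Answer: 11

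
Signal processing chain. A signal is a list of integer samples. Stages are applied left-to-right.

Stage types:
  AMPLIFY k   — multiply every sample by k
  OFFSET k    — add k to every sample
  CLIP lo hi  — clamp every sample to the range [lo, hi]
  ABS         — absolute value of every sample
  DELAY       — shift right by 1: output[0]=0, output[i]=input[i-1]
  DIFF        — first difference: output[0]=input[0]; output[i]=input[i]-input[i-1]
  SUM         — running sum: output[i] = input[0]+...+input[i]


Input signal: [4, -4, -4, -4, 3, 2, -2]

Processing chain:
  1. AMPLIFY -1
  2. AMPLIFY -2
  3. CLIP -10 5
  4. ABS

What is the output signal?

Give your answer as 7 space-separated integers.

Input: [4, -4, -4, -4, 3, 2, -2]
Stage 1 (AMPLIFY -1): 4*-1=-4, -4*-1=4, -4*-1=4, -4*-1=4, 3*-1=-3, 2*-1=-2, -2*-1=2 -> [-4, 4, 4, 4, -3, -2, 2]
Stage 2 (AMPLIFY -2): -4*-2=8, 4*-2=-8, 4*-2=-8, 4*-2=-8, -3*-2=6, -2*-2=4, 2*-2=-4 -> [8, -8, -8, -8, 6, 4, -4]
Stage 3 (CLIP -10 5): clip(8,-10,5)=5, clip(-8,-10,5)=-8, clip(-8,-10,5)=-8, clip(-8,-10,5)=-8, clip(6,-10,5)=5, clip(4,-10,5)=4, clip(-4,-10,5)=-4 -> [5, -8, -8, -8, 5, 4, -4]
Stage 4 (ABS): |5|=5, |-8|=8, |-8|=8, |-8|=8, |5|=5, |4|=4, |-4|=4 -> [5, 8, 8, 8, 5, 4, 4]

Answer: 5 8 8 8 5 4 4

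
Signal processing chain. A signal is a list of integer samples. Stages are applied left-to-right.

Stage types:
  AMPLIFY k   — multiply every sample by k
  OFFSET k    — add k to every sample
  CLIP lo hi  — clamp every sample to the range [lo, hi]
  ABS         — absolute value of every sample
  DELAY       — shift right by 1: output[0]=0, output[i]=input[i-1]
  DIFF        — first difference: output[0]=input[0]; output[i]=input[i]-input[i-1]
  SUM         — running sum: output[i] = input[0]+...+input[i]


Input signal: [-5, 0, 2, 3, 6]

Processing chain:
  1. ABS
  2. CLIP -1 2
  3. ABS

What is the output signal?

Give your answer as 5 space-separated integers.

Answer: 2 0 2 2 2

Derivation:
Input: [-5, 0, 2, 3, 6]
Stage 1 (ABS): |-5|=5, |0|=0, |2|=2, |3|=3, |6|=6 -> [5, 0, 2, 3, 6]
Stage 2 (CLIP -1 2): clip(5,-1,2)=2, clip(0,-1,2)=0, clip(2,-1,2)=2, clip(3,-1,2)=2, clip(6,-1,2)=2 -> [2, 0, 2, 2, 2]
Stage 3 (ABS): |2|=2, |0|=0, |2|=2, |2|=2, |2|=2 -> [2, 0, 2, 2, 2]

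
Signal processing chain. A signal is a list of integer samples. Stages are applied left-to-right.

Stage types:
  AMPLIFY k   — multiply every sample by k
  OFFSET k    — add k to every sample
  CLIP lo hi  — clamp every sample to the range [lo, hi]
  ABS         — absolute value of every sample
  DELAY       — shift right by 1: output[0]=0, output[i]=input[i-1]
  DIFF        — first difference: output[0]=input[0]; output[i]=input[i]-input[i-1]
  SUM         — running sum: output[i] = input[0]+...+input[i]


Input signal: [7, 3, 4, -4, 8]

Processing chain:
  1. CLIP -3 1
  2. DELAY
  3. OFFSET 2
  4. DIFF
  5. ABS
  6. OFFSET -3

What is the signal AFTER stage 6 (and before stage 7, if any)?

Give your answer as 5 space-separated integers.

Answer: -1 -2 -3 -3 1

Derivation:
Input: [7, 3, 4, -4, 8]
Stage 1 (CLIP -3 1): clip(7,-3,1)=1, clip(3,-3,1)=1, clip(4,-3,1)=1, clip(-4,-3,1)=-3, clip(8,-3,1)=1 -> [1, 1, 1, -3, 1]
Stage 2 (DELAY): [0, 1, 1, 1, -3] = [0, 1, 1, 1, -3] -> [0, 1, 1, 1, -3]
Stage 3 (OFFSET 2): 0+2=2, 1+2=3, 1+2=3, 1+2=3, -3+2=-1 -> [2, 3, 3, 3, -1]
Stage 4 (DIFF): s[0]=2, 3-2=1, 3-3=0, 3-3=0, -1-3=-4 -> [2, 1, 0, 0, -4]
Stage 5 (ABS): |2|=2, |1|=1, |0|=0, |0|=0, |-4|=4 -> [2, 1, 0, 0, 4]
Stage 6 (OFFSET -3): 2+-3=-1, 1+-3=-2, 0+-3=-3, 0+-3=-3, 4+-3=1 -> [-1, -2, -3, -3, 1]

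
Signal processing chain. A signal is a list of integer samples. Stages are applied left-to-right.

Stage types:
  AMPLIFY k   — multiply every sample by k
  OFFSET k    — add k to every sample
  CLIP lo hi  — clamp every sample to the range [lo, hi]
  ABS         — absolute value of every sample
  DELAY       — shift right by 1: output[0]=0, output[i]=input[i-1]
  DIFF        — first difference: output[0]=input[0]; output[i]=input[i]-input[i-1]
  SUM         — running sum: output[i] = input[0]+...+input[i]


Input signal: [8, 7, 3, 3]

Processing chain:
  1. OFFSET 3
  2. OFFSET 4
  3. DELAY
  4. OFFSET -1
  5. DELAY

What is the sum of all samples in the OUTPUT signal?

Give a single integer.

Answer: 26

Derivation:
Input: [8, 7, 3, 3]
Stage 1 (OFFSET 3): 8+3=11, 7+3=10, 3+3=6, 3+3=6 -> [11, 10, 6, 6]
Stage 2 (OFFSET 4): 11+4=15, 10+4=14, 6+4=10, 6+4=10 -> [15, 14, 10, 10]
Stage 3 (DELAY): [0, 15, 14, 10] = [0, 15, 14, 10] -> [0, 15, 14, 10]
Stage 4 (OFFSET -1): 0+-1=-1, 15+-1=14, 14+-1=13, 10+-1=9 -> [-1, 14, 13, 9]
Stage 5 (DELAY): [0, -1, 14, 13] = [0, -1, 14, 13] -> [0, -1, 14, 13]
Output sum: 26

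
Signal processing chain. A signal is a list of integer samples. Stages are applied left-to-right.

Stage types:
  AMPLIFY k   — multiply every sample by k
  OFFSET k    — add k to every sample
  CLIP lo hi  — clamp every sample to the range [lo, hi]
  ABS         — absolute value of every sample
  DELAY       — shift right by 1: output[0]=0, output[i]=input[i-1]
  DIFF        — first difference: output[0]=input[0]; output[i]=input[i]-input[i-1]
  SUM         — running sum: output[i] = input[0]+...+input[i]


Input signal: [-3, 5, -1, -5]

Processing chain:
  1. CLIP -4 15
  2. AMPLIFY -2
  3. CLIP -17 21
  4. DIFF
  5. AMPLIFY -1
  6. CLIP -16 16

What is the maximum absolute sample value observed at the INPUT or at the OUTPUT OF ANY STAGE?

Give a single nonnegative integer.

Answer: 16

Derivation:
Input: [-3, 5, -1, -5] (max |s|=5)
Stage 1 (CLIP -4 15): clip(-3,-4,15)=-3, clip(5,-4,15)=5, clip(-1,-4,15)=-1, clip(-5,-4,15)=-4 -> [-3, 5, -1, -4] (max |s|=5)
Stage 2 (AMPLIFY -2): -3*-2=6, 5*-2=-10, -1*-2=2, -4*-2=8 -> [6, -10, 2, 8] (max |s|=10)
Stage 3 (CLIP -17 21): clip(6,-17,21)=6, clip(-10,-17,21)=-10, clip(2,-17,21)=2, clip(8,-17,21)=8 -> [6, -10, 2, 8] (max |s|=10)
Stage 4 (DIFF): s[0]=6, -10-6=-16, 2--10=12, 8-2=6 -> [6, -16, 12, 6] (max |s|=16)
Stage 5 (AMPLIFY -1): 6*-1=-6, -16*-1=16, 12*-1=-12, 6*-1=-6 -> [-6, 16, -12, -6] (max |s|=16)
Stage 6 (CLIP -16 16): clip(-6,-16,16)=-6, clip(16,-16,16)=16, clip(-12,-16,16)=-12, clip(-6,-16,16)=-6 -> [-6, 16, -12, -6] (max |s|=16)
Overall max amplitude: 16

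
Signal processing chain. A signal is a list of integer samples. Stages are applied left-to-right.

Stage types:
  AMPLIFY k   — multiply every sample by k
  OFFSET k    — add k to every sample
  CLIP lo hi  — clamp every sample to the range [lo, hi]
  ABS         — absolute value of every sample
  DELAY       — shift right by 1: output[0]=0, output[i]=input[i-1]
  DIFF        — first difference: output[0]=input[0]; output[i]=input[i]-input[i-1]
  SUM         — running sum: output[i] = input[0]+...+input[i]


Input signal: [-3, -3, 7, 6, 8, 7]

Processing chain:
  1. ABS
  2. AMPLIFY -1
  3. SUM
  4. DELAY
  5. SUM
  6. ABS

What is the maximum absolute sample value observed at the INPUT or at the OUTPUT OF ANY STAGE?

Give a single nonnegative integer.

Answer: 68

Derivation:
Input: [-3, -3, 7, 6, 8, 7] (max |s|=8)
Stage 1 (ABS): |-3|=3, |-3|=3, |7|=7, |6|=6, |8|=8, |7|=7 -> [3, 3, 7, 6, 8, 7] (max |s|=8)
Stage 2 (AMPLIFY -1): 3*-1=-3, 3*-1=-3, 7*-1=-7, 6*-1=-6, 8*-1=-8, 7*-1=-7 -> [-3, -3, -7, -6, -8, -7] (max |s|=8)
Stage 3 (SUM): sum[0..0]=-3, sum[0..1]=-6, sum[0..2]=-13, sum[0..3]=-19, sum[0..4]=-27, sum[0..5]=-34 -> [-3, -6, -13, -19, -27, -34] (max |s|=34)
Stage 4 (DELAY): [0, -3, -6, -13, -19, -27] = [0, -3, -6, -13, -19, -27] -> [0, -3, -6, -13, -19, -27] (max |s|=27)
Stage 5 (SUM): sum[0..0]=0, sum[0..1]=-3, sum[0..2]=-9, sum[0..3]=-22, sum[0..4]=-41, sum[0..5]=-68 -> [0, -3, -9, -22, -41, -68] (max |s|=68)
Stage 6 (ABS): |0|=0, |-3|=3, |-9|=9, |-22|=22, |-41|=41, |-68|=68 -> [0, 3, 9, 22, 41, 68] (max |s|=68)
Overall max amplitude: 68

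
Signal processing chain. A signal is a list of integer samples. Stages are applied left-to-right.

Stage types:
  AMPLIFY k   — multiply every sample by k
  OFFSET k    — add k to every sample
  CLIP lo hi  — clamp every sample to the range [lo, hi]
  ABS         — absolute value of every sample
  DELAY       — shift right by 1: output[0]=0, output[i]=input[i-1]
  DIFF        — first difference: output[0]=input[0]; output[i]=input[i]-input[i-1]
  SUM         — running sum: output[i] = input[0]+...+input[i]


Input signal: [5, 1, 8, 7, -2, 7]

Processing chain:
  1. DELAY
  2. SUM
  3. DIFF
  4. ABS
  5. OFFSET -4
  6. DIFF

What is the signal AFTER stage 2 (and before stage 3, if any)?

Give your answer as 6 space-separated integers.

Answer: 0 5 6 14 21 19

Derivation:
Input: [5, 1, 8, 7, -2, 7]
Stage 1 (DELAY): [0, 5, 1, 8, 7, -2] = [0, 5, 1, 8, 7, -2] -> [0, 5, 1, 8, 7, -2]
Stage 2 (SUM): sum[0..0]=0, sum[0..1]=5, sum[0..2]=6, sum[0..3]=14, sum[0..4]=21, sum[0..5]=19 -> [0, 5, 6, 14, 21, 19]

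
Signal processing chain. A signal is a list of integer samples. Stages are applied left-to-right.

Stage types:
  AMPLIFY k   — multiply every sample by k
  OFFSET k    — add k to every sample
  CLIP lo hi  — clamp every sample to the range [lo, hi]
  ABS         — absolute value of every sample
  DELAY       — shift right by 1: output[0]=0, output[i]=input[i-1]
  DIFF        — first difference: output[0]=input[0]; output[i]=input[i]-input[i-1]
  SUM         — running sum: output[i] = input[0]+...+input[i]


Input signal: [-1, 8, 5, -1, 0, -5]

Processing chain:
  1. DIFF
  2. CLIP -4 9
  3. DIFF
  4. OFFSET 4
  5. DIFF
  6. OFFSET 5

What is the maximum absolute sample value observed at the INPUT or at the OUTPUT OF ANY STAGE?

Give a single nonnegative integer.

Input: [-1, 8, 5, -1, 0, -5] (max |s|=8)
Stage 1 (DIFF): s[0]=-1, 8--1=9, 5-8=-3, -1-5=-6, 0--1=1, -5-0=-5 -> [-1, 9, -3, -6, 1, -5] (max |s|=9)
Stage 2 (CLIP -4 9): clip(-1,-4,9)=-1, clip(9,-4,9)=9, clip(-3,-4,9)=-3, clip(-6,-4,9)=-4, clip(1,-4,9)=1, clip(-5,-4,9)=-4 -> [-1, 9, -3, -4, 1, -4] (max |s|=9)
Stage 3 (DIFF): s[0]=-1, 9--1=10, -3-9=-12, -4--3=-1, 1--4=5, -4-1=-5 -> [-1, 10, -12, -1, 5, -5] (max |s|=12)
Stage 4 (OFFSET 4): -1+4=3, 10+4=14, -12+4=-8, -1+4=3, 5+4=9, -5+4=-1 -> [3, 14, -8, 3, 9, -1] (max |s|=14)
Stage 5 (DIFF): s[0]=3, 14-3=11, -8-14=-22, 3--8=11, 9-3=6, -1-9=-10 -> [3, 11, -22, 11, 6, -10] (max |s|=22)
Stage 6 (OFFSET 5): 3+5=8, 11+5=16, -22+5=-17, 11+5=16, 6+5=11, -10+5=-5 -> [8, 16, -17, 16, 11, -5] (max |s|=17)
Overall max amplitude: 22

Answer: 22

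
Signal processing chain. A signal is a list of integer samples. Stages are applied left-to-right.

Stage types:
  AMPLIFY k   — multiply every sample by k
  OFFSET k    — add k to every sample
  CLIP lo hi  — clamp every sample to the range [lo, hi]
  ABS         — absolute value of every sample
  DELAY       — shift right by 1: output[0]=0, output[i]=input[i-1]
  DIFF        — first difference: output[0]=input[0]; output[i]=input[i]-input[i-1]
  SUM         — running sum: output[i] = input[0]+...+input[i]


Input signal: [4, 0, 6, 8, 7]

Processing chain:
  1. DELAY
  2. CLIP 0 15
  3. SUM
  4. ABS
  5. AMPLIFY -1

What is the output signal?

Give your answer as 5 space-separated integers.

Answer: 0 -4 -4 -10 -18

Derivation:
Input: [4, 0, 6, 8, 7]
Stage 1 (DELAY): [0, 4, 0, 6, 8] = [0, 4, 0, 6, 8] -> [0, 4, 0, 6, 8]
Stage 2 (CLIP 0 15): clip(0,0,15)=0, clip(4,0,15)=4, clip(0,0,15)=0, clip(6,0,15)=6, clip(8,0,15)=8 -> [0, 4, 0, 6, 8]
Stage 3 (SUM): sum[0..0]=0, sum[0..1]=4, sum[0..2]=4, sum[0..3]=10, sum[0..4]=18 -> [0, 4, 4, 10, 18]
Stage 4 (ABS): |0|=0, |4|=4, |4|=4, |10|=10, |18|=18 -> [0, 4, 4, 10, 18]
Stage 5 (AMPLIFY -1): 0*-1=0, 4*-1=-4, 4*-1=-4, 10*-1=-10, 18*-1=-18 -> [0, -4, -4, -10, -18]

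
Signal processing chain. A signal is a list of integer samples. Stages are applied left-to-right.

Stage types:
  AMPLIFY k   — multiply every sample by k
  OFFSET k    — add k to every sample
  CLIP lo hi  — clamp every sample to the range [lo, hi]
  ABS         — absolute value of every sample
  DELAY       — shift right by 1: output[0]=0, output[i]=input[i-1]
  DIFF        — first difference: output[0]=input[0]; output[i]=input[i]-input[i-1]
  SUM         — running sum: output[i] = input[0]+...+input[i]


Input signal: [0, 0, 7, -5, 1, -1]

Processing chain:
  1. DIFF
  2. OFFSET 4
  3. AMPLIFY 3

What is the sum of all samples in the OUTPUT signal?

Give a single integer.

Input: [0, 0, 7, -5, 1, -1]
Stage 1 (DIFF): s[0]=0, 0-0=0, 7-0=7, -5-7=-12, 1--5=6, -1-1=-2 -> [0, 0, 7, -12, 6, -2]
Stage 2 (OFFSET 4): 0+4=4, 0+4=4, 7+4=11, -12+4=-8, 6+4=10, -2+4=2 -> [4, 4, 11, -8, 10, 2]
Stage 3 (AMPLIFY 3): 4*3=12, 4*3=12, 11*3=33, -8*3=-24, 10*3=30, 2*3=6 -> [12, 12, 33, -24, 30, 6]
Output sum: 69

Answer: 69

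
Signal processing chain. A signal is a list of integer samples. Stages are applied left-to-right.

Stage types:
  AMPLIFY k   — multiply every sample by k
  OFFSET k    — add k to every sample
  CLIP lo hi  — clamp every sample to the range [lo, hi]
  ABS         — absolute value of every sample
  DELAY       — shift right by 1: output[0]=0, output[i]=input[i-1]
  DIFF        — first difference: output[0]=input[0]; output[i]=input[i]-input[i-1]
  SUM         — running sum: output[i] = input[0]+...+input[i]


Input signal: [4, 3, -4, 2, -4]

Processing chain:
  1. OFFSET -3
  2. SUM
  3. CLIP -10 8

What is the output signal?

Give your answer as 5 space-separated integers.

Input: [4, 3, -4, 2, -4]
Stage 1 (OFFSET -3): 4+-3=1, 3+-3=0, -4+-3=-7, 2+-3=-1, -4+-3=-7 -> [1, 0, -7, -1, -7]
Stage 2 (SUM): sum[0..0]=1, sum[0..1]=1, sum[0..2]=-6, sum[0..3]=-7, sum[0..4]=-14 -> [1, 1, -6, -7, -14]
Stage 3 (CLIP -10 8): clip(1,-10,8)=1, clip(1,-10,8)=1, clip(-6,-10,8)=-6, clip(-7,-10,8)=-7, clip(-14,-10,8)=-10 -> [1, 1, -6, -7, -10]

Answer: 1 1 -6 -7 -10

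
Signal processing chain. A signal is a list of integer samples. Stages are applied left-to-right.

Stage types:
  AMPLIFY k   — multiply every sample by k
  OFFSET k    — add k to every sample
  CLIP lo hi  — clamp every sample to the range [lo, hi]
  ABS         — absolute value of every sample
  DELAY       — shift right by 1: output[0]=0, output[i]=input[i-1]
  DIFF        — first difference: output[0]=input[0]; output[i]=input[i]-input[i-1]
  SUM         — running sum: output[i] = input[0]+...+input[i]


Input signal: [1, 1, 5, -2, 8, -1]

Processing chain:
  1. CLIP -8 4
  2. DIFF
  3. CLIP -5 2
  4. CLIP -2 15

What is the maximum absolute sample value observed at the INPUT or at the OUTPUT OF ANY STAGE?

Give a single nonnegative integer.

Input: [1, 1, 5, -2, 8, -1] (max |s|=8)
Stage 1 (CLIP -8 4): clip(1,-8,4)=1, clip(1,-8,4)=1, clip(5,-8,4)=4, clip(-2,-8,4)=-2, clip(8,-8,4)=4, clip(-1,-8,4)=-1 -> [1, 1, 4, -2, 4, -1] (max |s|=4)
Stage 2 (DIFF): s[0]=1, 1-1=0, 4-1=3, -2-4=-6, 4--2=6, -1-4=-5 -> [1, 0, 3, -6, 6, -5] (max |s|=6)
Stage 3 (CLIP -5 2): clip(1,-5,2)=1, clip(0,-5,2)=0, clip(3,-5,2)=2, clip(-6,-5,2)=-5, clip(6,-5,2)=2, clip(-5,-5,2)=-5 -> [1, 0, 2, -5, 2, -5] (max |s|=5)
Stage 4 (CLIP -2 15): clip(1,-2,15)=1, clip(0,-2,15)=0, clip(2,-2,15)=2, clip(-5,-2,15)=-2, clip(2,-2,15)=2, clip(-5,-2,15)=-2 -> [1, 0, 2, -2, 2, -2] (max |s|=2)
Overall max amplitude: 8

Answer: 8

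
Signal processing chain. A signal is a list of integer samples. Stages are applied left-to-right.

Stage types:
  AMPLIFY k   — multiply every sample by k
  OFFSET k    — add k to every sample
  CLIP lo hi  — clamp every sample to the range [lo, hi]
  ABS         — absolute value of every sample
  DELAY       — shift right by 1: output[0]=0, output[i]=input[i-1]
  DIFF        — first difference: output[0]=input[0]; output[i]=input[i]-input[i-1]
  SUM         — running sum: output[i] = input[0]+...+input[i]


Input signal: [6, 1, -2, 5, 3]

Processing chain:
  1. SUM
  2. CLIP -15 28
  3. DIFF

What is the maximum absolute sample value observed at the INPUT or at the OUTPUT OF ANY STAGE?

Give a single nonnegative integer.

Answer: 13

Derivation:
Input: [6, 1, -2, 5, 3] (max |s|=6)
Stage 1 (SUM): sum[0..0]=6, sum[0..1]=7, sum[0..2]=5, sum[0..3]=10, sum[0..4]=13 -> [6, 7, 5, 10, 13] (max |s|=13)
Stage 2 (CLIP -15 28): clip(6,-15,28)=6, clip(7,-15,28)=7, clip(5,-15,28)=5, clip(10,-15,28)=10, clip(13,-15,28)=13 -> [6, 7, 5, 10, 13] (max |s|=13)
Stage 3 (DIFF): s[0]=6, 7-6=1, 5-7=-2, 10-5=5, 13-10=3 -> [6, 1, -2, 5, 3] (max |s|=6)
Overall max amplitude: 13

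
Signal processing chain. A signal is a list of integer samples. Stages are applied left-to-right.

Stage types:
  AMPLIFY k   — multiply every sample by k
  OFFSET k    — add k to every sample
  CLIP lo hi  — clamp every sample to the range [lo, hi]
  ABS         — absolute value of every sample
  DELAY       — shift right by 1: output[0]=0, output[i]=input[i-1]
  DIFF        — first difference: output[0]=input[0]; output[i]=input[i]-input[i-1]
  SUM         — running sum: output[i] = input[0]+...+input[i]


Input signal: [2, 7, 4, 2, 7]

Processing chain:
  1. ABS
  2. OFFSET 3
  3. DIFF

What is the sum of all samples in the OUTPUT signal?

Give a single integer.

Answer: 10

Derivation:
Input: [2, 7, 4, 2, 7]
Stage 1 (ABS): |2|=2, |7|=7, |4|=4, |2|=2, |7|=7 -> [2, 7, 4, 2, 7]
Stage 2 (OFFSET 3): 2+3=5, 7+3=10, 4+3=7, 2+3=5, 7+3=10 -> [5, 10, 7, 5, 10]
Stage 3 (DIFF): s[0]=5, 10-5=5, 7-10=-3, 5-7=-2, 10-5=5 -> [5, 5, -3, -2, 5]
Output sum: 10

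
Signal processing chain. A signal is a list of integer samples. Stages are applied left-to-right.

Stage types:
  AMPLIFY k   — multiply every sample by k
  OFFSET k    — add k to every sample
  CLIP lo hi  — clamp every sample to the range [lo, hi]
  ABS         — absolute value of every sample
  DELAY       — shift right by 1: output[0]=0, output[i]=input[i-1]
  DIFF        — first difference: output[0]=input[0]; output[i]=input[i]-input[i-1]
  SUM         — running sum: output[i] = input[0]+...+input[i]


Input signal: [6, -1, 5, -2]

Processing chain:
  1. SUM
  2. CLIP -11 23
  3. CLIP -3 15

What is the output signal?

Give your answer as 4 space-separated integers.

Answer: 6 5 10 8

Derivation:
Input: [6, -1, 5, -2]
Stage 1 (SUM): sum[0..0]=6, sum[0..1]=5, sum[0..2]=10, sum[0..3]=8 -> [6, 5, 10, 8]
Stage 2 (CLIP -11 23): clip(6,-11,23)=6, clip(5,-11,23)=5, clip(10,-11,23)=10, clip(8,-11,23)=8 -> [6, 5, 10, 8]
Stage 3 (CLIP -3 15): clip(6,-3,15)=6, clip(5,-3,15)=5, clip(10,-3,15)=10, clip(8,-3,15)=8 -> [6, 5, 10, 8]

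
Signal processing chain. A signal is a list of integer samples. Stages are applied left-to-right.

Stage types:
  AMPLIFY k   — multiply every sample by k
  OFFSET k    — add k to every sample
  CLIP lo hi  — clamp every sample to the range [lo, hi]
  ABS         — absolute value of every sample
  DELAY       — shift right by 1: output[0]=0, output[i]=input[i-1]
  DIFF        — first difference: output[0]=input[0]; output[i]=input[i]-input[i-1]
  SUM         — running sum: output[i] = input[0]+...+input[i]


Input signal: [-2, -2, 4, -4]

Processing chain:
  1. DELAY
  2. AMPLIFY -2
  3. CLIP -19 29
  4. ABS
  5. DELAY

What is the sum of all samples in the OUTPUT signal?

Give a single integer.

Input: [-2, -2, 4, -4]
Stage 1 (DELAY): [0, -2, -2, 4] = [0, -2, -2, 4] -> [0, -2, -2, 4]
Stage 2 (AMPLIFY -2): 0*-2=0, -2*-2=4, -2*-2=4, 4*-2=-8 -> [0, 4, 4, -8]
Stage 3 (CLIP -19 29): clip(0,-19,29)=0, clip(4,-19,29)=4, clip(4,-19,29)=4, clip(-8,-19,29)=-8 -> [0, 4, 4, -8]
Stage 4 (ABS): |0|=0, |4|=4, |4|=4, |-8|=8 -> [0, 4, 4, 8]
Stage 5 (DELAY): [0, 0, 4, 4] = [0, 0, 4, 4] -> [0, 0, 4, 4]
Output sum: 8

Answer: 8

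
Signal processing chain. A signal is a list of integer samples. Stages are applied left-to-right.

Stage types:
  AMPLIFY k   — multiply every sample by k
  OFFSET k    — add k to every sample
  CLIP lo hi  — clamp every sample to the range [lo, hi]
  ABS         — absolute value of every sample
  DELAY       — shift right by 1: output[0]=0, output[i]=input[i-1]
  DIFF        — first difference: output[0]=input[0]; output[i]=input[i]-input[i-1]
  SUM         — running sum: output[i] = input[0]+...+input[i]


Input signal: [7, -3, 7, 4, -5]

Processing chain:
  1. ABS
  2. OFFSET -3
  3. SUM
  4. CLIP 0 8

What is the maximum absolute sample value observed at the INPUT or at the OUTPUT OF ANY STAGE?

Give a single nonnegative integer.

Answer: 11

Derivation:
Input: [7, -3, 7, 4, -5] (max |s|=7)
Stage 1 (ABS): |7|=7, |-3|=3, |7|=7, |4|=4, |-5|=5 -> [7, 3, 7, 4, 5] (max |s|=7)
Stage 2 (OFFSET -3): 7+-3=4, 3+-3=0, 7+-3=4, 4+-3=1, 5+-3=2 -> [4, 0, 4, 1, 2] (max |s|=4)
Stage 3 (SUM): sum[0..0]=4, sum[0..1]=4, sum[0..2]=8, sum[0..3]=9, sum[0..4]=11 -> [4, 4, 8, 9, 11] (max |s|=11)
Stage 4 (CLIP 0 8): clip(4,0,8)=4, clip(4,0,8)=4, clip(8,0,8)=8, clip(9,0,8)=8, clip(11,0,8)=8 -> [4, 4, 8, 8, 8] (max |s|=8)
Overall max amplitude: 11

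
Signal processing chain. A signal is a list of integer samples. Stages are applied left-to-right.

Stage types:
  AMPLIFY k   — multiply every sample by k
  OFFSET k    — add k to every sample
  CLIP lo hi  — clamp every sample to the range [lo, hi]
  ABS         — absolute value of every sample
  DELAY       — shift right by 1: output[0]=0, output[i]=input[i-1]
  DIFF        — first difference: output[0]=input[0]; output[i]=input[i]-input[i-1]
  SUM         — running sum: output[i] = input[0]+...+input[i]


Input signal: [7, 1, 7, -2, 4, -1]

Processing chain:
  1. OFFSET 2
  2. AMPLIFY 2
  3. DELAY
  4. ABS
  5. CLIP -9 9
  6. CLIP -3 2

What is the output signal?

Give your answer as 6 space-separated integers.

Input: [7, 1, 7, -2, 4, -1]
Stage 1 (OFFSET 2): 7+2=9, 1+2=3, 7+2=9, -2+2=0, 4+2=6, -1+2=1 -> [9, 3, 9, 0, 6, 1]
Stage 2 (AMPLIFY 2): 9*2=18, 3*2=6, 9*2=18, 0*2=0, 6*2=12, 1*2=2 -> [18, 6, 18, 0, 12, 2]
Stage 3 (DELAY): [0, 18, 6, 18, 0, 12] = [0, 18, 6, 18, 0, 12] -> [0, 18, 6, 18, 0, 12]
Stage 4 (ABS): |0|=0, |18|=18, |6|=6, |18|=18, |0|=0, |12|=12 -> [0, 18, 6, 18, 0, 12]
Stage 5 (CLIP -9 9): clip(0,-9,9)=0, clip(18,-9,9)=9, clip(6,-9,9)=6, clip(18,-9,9)=9, clip(0,-9,9)=0, clip(12,-9,9)=9 -> [0, 9, 6, 9, 0, 9]
Stage 6 (CLIP -3 2): clip(0,-3,2)=0, clip(9,-3,2)=2, clip(6,-3,2)=2, clip(9,-3,2)=2, clip(0,-3,2)=0, clip(9,-3,2)=2 -> [0, 2, 2, 2, 0, 2]

Answer: 0 2 2 2 0 2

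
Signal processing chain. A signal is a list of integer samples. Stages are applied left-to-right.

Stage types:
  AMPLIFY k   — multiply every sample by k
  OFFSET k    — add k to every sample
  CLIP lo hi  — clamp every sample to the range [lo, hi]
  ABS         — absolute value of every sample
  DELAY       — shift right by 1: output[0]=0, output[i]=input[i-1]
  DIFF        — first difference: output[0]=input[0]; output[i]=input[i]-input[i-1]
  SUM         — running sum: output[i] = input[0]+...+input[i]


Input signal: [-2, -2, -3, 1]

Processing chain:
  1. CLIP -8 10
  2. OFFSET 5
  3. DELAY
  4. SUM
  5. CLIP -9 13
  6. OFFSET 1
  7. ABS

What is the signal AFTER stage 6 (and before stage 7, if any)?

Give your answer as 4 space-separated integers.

Answer: 1 4 7 9

Derivation:
Input: [-2, -2, -3, 1]
Stage 1 (CLIP -8 10): clip(-2,-8,10)=-2, clip(-2,-8,10)=-2, clip(-3,-8,10)=-3, clip(1,-8,10)=1 -> [-2, -2, -3, 1]
Stage 2 (OFFSET 5): -2+5=3, -2+5=3, -3+5=2, 1+5=6 -> [3, 3, 2, 6]
Stage 3 (DELAY): [0, 3, 3, 2] = [0, 3, 3, 2] -> [0, 3, 3, 2]
Stage 4 (SUM): sum[0..0]=0, sum[0..1]=3, sum[0..2]=6, sum[0..3]=8 -> [0, 3, 6, 8]
Stage 5 (CLIP -9 13): clip(0,-9,13)=0, clip(3,-9,13)=3, clip(6,-9,13)=6, clip(8,-9,13)=8 -> [0, 3, 6, 8]
Stage 6 (OFFSET 1): 0+1=1, 3+1=4, 6+1=7, 8+1=9 -> [1, 4, 7, 9]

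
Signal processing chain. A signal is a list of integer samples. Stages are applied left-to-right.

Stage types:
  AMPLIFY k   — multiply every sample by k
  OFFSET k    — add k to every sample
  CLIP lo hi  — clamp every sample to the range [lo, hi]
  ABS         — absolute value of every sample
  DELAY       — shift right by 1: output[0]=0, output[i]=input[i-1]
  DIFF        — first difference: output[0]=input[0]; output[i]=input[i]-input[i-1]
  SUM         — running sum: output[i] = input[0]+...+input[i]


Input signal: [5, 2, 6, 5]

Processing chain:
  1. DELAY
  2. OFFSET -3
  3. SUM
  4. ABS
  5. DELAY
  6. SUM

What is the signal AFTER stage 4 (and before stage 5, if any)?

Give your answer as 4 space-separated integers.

Answer: 3 1 2 1

Derivation:
Input: [5, 2, 6, 5]
Stage 1 (DELAY): [0, 5, 2, 6] = [0, 5, 2, 6] -> [0, 5, 2, 6]
Stage 2 (OFFSET -3): 0+-3=-3, 5+-3=2, 2+-3=-1, 6+-3=3 -> [-3, 2, -1, 3]
Stage 3 (SUM): sum[0..0]=-3, sum[0..1]=-1, sum[0..2]=-2, sum[0..3]=1 -> [-3, -1, -2, 1]
Stage 4 (ABS): |-3|=3, |-1|=1, |-2|=2, |1|=1 -> [3, 1, 2, 1]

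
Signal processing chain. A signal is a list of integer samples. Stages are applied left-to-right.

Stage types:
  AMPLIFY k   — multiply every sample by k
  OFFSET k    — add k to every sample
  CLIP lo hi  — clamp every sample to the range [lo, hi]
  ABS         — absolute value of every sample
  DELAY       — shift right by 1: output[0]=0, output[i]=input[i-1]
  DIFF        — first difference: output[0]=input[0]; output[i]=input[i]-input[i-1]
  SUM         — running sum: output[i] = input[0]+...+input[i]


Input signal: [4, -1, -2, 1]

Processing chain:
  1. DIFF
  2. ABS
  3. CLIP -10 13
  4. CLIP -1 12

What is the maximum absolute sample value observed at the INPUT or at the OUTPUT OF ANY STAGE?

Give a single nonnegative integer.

Answer: 5

Derivation:
Input: [4, -1, -2, 1] (max |s|=4)
Stage 1 (DIFF): s[0]=4, -1-4=-5, -2--1=-1, 1--2=3 -> [4, -5, -1, 3] (max |s|=5)
Stage 2 (ABS): |4|=4, |-5|=5, |-1|=1, |3|=3 -> [4, 5, 1, 3] (max |s|=5)
Stage 3 (CLIP -10 13): clip(4,-10,13)=4, clip(5,-10,13)=5, clip(1,-10,13)=1, clip(3,-10,13)=3 -> [4, 5, 1, 3] (max |s|=5)
Stage 4 (CLIP -1 12): clip(4,-1,12)=4, clip(5,-1,12)=5, clip(1,-1,12)=1, clip(3,-1,12)=3 -> [4, 5, 1, 3] (max |s|=5)
Overall max amplitude: 5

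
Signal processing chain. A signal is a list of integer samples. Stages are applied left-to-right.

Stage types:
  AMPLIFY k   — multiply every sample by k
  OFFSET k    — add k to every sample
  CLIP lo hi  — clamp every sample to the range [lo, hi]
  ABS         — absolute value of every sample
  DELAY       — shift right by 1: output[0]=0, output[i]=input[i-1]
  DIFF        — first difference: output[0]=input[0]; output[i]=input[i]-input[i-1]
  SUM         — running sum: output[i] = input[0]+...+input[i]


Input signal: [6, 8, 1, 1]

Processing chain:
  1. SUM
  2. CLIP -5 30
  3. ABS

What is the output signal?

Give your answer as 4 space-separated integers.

Answer: 6 14 15 16

Derivation:
Input: [6, 8, 1, 1]
Stage 1 (SUM): sum[0..0]=6, sum[0..1]=14, sum[0..2]=15, sum[0..3]=16 -> [6, 14, 15, 16]
Stage 2 (CLIP -5 30): clip(6,-5,30)=6, clip(14,-5,30)=14, clip(15,-5,30)=15, clip(16,-5,30)=16 -> [6, 14, 15, 16]
Stage 3 (ABS): |6|=6, |14|=14, |15|=15, |16|=16 -> [6, 14, 15, 16]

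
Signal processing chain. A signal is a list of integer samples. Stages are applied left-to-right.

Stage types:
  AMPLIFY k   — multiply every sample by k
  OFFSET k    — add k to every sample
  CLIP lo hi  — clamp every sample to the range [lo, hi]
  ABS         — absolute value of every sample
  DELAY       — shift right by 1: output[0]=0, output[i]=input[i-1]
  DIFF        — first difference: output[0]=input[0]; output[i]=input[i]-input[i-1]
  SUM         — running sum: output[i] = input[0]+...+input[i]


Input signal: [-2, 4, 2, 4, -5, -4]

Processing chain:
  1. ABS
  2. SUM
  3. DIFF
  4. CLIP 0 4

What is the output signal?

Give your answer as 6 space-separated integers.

Answer: 2 4 2 4 4 4

Derivation:
Input: [-2, 4, 2, 4, -5, -4]
Stage 1 (ABS): |-2|=2, |4|=4, |2|=2, |4|=4, |-5|=5, |-4|=4 -> [2, 4, 2, 4, 5, 4]
Stage 2 (SUM): sum[0..0]=2, sum[0..1]=6, sum[0..2]=8, sum[0..3]=12, sum[0..4]=17, sum[0..5]=21 -> [2, 6, 8, 12, 17, 21]
Stage 3 (DIFF): s[0]=2, 6-2=4, 8-6=2, 12-8=4, 17-12=5, 21-17=4 -> [2, 4, 2, 4, 5, 4]
Stage 4 (CLIP 0 4): clip(2,0,4)=2, clip(4,0,4)=4, clip(2,0,4)=2, clip(4,0,4)=4, clip(5,0,4)=4, clip(4,0,4)=4 -> [2, 4, 2, 4, 4, 4]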